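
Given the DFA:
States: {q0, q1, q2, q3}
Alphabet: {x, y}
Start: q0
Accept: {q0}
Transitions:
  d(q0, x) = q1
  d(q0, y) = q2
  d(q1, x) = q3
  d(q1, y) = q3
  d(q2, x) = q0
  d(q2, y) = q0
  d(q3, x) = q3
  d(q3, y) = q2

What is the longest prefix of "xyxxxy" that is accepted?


Run the DFA, marking each prefix where the state is accepting:
  "" -> q0 [accept]
  "x" -> q1 [reject]
  "xy" -> q3 [reject]
  "xyx" -> q3 [reject]
  "xyxx" -> q3 [reject]
  "xyxxx" -> q3 [reject]
  "xyxxxy" -> q2 [reject]

""


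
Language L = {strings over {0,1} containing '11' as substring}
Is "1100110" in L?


'11' occurs at index 0

Yes, "1100110" is in L


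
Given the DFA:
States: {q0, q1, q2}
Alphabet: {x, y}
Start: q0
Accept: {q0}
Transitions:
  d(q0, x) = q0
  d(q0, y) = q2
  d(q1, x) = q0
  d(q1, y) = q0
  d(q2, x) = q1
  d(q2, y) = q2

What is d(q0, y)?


Looking up transition d(q0, y)

q2


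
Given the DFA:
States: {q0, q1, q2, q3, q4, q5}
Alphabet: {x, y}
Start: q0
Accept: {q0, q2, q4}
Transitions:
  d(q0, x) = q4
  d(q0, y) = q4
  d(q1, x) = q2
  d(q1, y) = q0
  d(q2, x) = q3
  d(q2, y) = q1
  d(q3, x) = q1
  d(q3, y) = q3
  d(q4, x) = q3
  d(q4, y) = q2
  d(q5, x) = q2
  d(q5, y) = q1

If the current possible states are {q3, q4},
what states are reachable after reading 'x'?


Apply transition on 'x' from each current state:
  d(q3, x) = q1
  d(q4, x) = q3

{q1, q3}


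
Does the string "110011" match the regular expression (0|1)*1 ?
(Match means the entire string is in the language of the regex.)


|string| = 6; first = '1'; last = '1'

Yes, "110011" matches (0|1)*1


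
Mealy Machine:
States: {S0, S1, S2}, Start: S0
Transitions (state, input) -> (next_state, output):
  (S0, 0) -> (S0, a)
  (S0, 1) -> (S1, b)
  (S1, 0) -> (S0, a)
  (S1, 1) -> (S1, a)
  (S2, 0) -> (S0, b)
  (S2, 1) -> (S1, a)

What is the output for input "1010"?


Step-by-step:
  (S0, 1) -> (S1, b)
  (S1, 0) -> (S0, a)
  (S0, 1) -> (S1, b)
  (S1, 0) -> (S0, a)

"baba"


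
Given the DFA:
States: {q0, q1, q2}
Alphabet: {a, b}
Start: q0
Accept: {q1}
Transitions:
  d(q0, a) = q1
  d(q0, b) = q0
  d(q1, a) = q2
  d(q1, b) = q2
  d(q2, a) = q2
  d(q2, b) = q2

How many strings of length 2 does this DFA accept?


Enumerating all length-2 strings:
  "aa" -> q2 [reject]
  "ab" -> q2 [reject]
  "ba" -> q1 [accept]
  "bb" -> q0 [reject]

1 out of 4


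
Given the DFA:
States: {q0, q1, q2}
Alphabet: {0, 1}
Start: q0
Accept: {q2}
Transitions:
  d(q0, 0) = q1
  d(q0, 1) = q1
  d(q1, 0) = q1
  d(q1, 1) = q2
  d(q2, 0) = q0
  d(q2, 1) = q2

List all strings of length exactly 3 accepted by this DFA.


All strings of length 3: 8 total
Accepted: 4

"001", "011", "101", "111"


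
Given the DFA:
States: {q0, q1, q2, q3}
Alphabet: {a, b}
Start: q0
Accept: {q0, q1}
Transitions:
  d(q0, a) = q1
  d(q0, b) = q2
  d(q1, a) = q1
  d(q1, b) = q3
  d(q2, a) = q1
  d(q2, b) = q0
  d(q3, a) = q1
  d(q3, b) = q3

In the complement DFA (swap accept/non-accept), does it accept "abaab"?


Trace: q0 -> q1 -> q3 -> q1 -> q1 -> q3
Final: q3
Original accept: {q0, q1}
Complement: q3 is not in original accept

Yes, complement accepts (original rejects)


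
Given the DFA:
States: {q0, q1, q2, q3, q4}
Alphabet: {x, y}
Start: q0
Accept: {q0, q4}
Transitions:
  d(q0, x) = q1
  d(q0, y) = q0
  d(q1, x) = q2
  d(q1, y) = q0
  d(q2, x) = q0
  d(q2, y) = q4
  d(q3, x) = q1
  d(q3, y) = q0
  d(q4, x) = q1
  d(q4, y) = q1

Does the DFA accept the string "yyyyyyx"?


Trace: q0 -> q0 -> q0 -> q0 -> q0 -> q0 -> q0 -> q1
Final state: q1
Accept states: {q0, q4}

No, rejected (final state q1 is not an accept state)


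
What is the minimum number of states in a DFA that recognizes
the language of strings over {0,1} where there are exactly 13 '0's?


States: count = 0, 1, ..., 13 (that's 14 states), plus a dead state for count > 13.
Total: 14 + 1 = 15. Accept = count-13 state.

15


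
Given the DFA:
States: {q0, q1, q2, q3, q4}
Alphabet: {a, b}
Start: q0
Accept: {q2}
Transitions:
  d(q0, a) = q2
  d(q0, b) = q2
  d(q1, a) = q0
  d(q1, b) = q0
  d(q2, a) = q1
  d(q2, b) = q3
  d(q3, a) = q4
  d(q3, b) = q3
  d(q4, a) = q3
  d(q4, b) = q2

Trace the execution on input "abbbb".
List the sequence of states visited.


Input: abbbb
d(q0, a) = q2
d(q2, b) = q3
d(q3, b) = q3
d(q3, b) = q3
d(q3, b) = q3


q0 -> q2 -> q3 -> q3 -> q3 -> q3


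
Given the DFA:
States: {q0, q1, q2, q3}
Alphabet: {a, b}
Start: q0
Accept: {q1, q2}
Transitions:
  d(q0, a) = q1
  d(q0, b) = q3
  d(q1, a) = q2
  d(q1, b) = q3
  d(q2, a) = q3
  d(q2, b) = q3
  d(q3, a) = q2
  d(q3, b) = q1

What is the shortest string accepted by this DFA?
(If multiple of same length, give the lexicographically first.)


BFS by string length (lex-first path to each state shown):
  len 0: q0<-""
  len 1: q1<-"a", q3<-"b"
Found accept state at length 1.

"a"


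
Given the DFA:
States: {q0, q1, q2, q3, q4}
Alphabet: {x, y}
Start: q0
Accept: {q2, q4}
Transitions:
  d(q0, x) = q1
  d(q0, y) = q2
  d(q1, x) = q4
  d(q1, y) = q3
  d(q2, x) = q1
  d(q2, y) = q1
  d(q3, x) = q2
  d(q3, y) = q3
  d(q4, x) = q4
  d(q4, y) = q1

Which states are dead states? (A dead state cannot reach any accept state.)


Forward reachability from each state:
  q0 -> reaches accept state q2 (live)
  q1 -> reaches accept state q2 (live)
  q2 -> reaches accept state q2 (live)
  q3 -> reaches accept state q2 (live)
  q4 -> reaches accept state q2 (live)

None (all states can reach an accept state)


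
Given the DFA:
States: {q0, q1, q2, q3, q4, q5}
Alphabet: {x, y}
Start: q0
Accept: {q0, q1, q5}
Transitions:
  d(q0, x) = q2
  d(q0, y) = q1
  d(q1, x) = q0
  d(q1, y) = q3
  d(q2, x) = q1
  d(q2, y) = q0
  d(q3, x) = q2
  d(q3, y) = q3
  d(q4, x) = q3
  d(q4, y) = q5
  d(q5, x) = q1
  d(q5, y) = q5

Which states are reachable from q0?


BFS from q0:
  layer 0: {q0}
  layer 1: {q1, q2}
  layer 2: {q3}

{q0, q1, q2, q3}


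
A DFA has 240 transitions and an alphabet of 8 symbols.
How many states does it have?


Each state has exactly one transition per symbol.
states = transitions / |alphabet| = 240 / 8 = 30

30


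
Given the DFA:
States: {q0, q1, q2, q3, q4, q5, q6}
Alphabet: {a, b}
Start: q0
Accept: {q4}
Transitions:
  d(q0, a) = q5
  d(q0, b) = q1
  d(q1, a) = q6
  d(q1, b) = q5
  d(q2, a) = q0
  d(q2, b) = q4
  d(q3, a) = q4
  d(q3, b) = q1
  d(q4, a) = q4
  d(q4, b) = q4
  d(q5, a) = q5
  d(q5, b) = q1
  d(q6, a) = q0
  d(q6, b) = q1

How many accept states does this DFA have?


Accept states listed: {q4}
Counting: q4(1)

1


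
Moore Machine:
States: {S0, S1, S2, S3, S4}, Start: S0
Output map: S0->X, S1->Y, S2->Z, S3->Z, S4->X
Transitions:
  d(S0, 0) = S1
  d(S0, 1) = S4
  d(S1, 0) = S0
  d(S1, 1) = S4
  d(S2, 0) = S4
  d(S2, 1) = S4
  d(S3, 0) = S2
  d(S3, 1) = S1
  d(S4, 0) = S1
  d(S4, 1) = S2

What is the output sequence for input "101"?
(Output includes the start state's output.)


Start: S0 (output X)
  --1--> S4 (output X)
  --0--> S1 (output Y)
  --1--> S4 (output X)

"XXYX"


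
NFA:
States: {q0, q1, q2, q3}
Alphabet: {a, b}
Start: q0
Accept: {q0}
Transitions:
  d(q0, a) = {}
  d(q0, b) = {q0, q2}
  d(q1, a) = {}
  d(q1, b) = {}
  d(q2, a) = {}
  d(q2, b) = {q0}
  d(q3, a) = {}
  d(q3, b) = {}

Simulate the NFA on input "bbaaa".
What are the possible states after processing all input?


Start: {q0}
  --b--> {q0, q2}
  --b--> {q0, q2}
  --a--> {}
  --a--> {}
  --a--> {}

{} (empty set, no valid transitions)


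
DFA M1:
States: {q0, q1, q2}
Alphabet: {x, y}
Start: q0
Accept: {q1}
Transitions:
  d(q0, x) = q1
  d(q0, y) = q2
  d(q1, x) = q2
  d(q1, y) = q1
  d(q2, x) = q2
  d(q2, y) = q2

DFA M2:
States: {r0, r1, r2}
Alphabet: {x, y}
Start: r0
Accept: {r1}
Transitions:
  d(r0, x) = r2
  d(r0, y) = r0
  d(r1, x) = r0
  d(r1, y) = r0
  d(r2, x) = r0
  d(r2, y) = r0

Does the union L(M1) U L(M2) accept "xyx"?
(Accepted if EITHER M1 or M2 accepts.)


M1: final=q2 accepted=False
M2: final=r2 accepted=False

No, union rejects (neither accepts)


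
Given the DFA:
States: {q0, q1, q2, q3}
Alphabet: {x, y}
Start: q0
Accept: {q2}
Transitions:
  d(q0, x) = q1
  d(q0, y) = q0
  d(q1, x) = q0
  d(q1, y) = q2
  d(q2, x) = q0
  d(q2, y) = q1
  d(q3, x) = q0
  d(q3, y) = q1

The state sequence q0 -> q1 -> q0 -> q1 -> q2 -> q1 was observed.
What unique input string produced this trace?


Trace back each transition to find the symbol:
  q0 --[x]--> q1
  q1 --[x]--> q0
  q0 --[x]--> q1
  q1 --[y]--> q2
  q2 --[y]--> q1

"xxxyy"


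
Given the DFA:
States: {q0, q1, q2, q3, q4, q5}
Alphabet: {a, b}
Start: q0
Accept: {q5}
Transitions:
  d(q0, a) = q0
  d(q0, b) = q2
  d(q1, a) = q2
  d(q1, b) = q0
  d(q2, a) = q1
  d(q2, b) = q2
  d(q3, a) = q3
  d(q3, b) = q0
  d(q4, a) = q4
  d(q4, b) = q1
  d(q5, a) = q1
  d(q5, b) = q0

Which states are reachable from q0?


BFS from q0:
  layer 0: {q0}
  layer 1: {q2}
  layer 2: {q1}

{q0, q1, q2}


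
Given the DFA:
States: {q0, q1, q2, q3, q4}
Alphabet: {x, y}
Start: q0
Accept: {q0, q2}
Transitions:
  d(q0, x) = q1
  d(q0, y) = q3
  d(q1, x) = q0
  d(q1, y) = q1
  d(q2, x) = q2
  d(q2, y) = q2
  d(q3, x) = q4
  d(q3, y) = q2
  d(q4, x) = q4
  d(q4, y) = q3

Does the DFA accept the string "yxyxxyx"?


Trace: q0 -> q3 -> q4 -> q3 -> q4 -> q4 -> q3 -> q4
Final state: q4
Accept states: {q0, q2}

No, rejected (final state q4 is not an accept state)


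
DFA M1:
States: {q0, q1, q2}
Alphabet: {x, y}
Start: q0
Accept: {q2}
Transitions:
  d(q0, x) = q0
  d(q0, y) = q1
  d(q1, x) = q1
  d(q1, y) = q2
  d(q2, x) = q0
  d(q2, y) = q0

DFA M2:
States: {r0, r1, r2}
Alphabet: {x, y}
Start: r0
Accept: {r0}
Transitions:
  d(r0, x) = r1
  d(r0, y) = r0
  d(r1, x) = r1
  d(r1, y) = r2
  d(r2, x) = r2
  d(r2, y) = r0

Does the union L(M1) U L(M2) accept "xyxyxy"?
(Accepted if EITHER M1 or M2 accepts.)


M1: final=q1 accepted=False
M2: final=r2 accepted=False

No, union rejects (neither accepts)


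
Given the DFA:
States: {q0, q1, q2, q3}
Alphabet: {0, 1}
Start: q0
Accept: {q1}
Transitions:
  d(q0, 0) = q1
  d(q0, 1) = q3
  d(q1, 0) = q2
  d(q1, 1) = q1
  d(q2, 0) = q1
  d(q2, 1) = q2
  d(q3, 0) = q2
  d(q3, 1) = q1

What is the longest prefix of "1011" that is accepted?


Run the DFA, marking each prefix where the state is accepting:
  "" -> q0 [reject]
  "1" -> q3 [reject]
  "10" -> q2 [reject]
  "101" -> q2 [reject]
  "1011" -> q2 [reject]

No prefix is accepted


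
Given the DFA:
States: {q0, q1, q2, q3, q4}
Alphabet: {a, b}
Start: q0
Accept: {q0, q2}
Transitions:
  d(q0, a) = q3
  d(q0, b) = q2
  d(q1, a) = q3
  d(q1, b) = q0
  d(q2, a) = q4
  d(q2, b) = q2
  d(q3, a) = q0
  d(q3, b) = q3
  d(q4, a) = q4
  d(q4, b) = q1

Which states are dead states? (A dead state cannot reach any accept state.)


Forward reachability from each state:
  q0 -> reaches accept state q0 (live)
  q1 -> reaches accept state q0 (live)
  q2 -> reaches accept state q0 (live)
  q3 -> reaches accept state q0 (live)
  q4 -> reaches accept state q0 (live)

None (all states can reach an accept state)


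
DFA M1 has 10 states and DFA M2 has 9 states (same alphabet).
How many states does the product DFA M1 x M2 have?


Product construction pairs every M1 state with every M2 state.
10 * 9 = 90

90


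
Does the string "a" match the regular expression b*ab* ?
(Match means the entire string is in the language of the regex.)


|string| = 1; first = 'a'; last = 'a'

Yes, "a" matches b*ab*


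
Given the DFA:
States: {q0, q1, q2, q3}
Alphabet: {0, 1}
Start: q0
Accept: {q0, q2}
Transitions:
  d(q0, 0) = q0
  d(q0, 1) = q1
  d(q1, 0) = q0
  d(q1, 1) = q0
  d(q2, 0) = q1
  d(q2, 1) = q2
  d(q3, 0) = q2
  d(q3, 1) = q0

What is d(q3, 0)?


Looking up transition d(q3, 0)

q2


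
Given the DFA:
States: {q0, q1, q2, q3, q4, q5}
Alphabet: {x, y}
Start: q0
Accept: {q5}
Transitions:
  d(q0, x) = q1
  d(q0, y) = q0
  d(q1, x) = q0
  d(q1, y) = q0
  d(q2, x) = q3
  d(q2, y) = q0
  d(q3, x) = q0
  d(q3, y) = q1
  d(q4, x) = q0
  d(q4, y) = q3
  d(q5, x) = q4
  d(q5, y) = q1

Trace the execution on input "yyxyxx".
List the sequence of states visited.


Input: yyxyxx
d(q0, y) = q0
d(q0, y) = q0
d(q0, x) = q1
d(q1, y) = q0
d(q0, x) = q1
d(q1, x) = q0


q0 -> q0 -> q0 -> q1 -> q0 -> q1 -> q0


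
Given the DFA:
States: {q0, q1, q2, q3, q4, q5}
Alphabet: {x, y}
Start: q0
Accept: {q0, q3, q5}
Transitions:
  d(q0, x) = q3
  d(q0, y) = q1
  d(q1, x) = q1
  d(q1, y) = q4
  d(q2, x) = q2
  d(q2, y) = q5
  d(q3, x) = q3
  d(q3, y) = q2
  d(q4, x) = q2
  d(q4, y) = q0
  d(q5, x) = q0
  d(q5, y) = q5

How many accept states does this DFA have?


Accept states listed: {q0, q3, q5}
Counting: q0(1) q3(2) q5(3)

3


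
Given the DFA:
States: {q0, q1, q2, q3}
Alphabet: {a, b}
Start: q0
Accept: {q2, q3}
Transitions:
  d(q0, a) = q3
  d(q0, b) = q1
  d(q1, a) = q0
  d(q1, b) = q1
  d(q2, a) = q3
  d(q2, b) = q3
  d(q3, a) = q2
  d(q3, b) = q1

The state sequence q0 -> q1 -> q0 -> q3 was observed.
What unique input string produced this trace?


Trace back each transition to find the symbol:
  q0 --[b]--> q1
  q1 --[a]--> q0
  q0 --[a]--> q3

"baa"


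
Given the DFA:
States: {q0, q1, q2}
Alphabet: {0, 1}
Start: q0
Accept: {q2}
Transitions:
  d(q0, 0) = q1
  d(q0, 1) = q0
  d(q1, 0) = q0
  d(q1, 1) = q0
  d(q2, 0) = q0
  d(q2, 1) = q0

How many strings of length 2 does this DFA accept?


Enumerating all length-2 strings:
  "00" -> q0 [reject]
  "01" -> q0 [reject]
  "10" -> q1 [reject]
  "11" -> q0 [reject]

0 out of 4


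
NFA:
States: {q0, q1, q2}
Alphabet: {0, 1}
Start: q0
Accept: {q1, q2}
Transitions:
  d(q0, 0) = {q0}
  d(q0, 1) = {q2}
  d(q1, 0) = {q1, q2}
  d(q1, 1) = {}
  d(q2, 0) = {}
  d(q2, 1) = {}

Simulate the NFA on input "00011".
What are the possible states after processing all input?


Start: {q0}
  --0--> {q0}
  --0--> {q0}
  --0--> {q0}
  --1--> {q2}
  --1--> {}

{} (empty set, no valid transitions)


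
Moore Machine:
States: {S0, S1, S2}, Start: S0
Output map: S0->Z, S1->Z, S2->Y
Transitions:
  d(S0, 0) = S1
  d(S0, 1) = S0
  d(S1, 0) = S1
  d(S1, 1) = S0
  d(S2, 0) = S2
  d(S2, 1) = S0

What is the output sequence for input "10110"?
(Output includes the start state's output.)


Start: S0 (output Z)
  --1--> S0 (output Z)
  --0--> S1 (output Z)
  --1--> S0 (output Z)
  --1--> S0 (output Z)
  --0--> S1 (output Z)

"ZZZZZZ"


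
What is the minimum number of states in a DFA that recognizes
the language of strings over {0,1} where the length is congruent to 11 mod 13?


States track (length) mod 13.
Need 13 states: one per remainder 0..12; accept = remainder 11.

13


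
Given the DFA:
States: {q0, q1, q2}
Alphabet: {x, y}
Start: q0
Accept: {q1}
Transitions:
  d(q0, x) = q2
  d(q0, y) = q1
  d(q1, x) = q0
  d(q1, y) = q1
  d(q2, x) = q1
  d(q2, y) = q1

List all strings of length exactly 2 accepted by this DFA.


All strings of length 2: 4 total
Accepted: 3

"xx", "xy", "yy"


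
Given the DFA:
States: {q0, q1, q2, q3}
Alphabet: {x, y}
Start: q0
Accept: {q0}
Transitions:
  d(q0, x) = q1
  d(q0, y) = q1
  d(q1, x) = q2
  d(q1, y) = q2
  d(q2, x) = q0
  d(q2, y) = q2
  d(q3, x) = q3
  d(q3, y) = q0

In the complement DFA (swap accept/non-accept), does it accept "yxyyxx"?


Trace: q0 -> q1 -> q2 -> q2 -> q2 -> q0 -> q1
Final: q1
Original accept: {q0}
Complement: q1 is not in original accept

Yes, complement accepts (original rejects)


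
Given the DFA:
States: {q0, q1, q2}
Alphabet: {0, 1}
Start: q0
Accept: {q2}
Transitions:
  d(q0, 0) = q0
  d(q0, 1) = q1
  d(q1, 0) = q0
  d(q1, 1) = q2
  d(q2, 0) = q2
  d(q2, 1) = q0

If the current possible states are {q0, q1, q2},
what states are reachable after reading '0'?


Apply transition on '0' from each current state:
  d(q0, 0) = q0
  d(q1, 0) = q0
  d(q2, 0) = q2

{q0, q2}


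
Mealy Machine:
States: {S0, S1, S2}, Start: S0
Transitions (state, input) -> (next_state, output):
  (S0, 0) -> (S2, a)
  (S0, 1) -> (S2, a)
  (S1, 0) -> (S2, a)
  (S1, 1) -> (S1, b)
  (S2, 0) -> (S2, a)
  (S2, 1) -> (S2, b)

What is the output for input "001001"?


Step-by-step:
  (S0, 0) -> (S2, a)
  (S2, 0) -> (S2, a)
  (S2, 1) -> (S2, b)
  (S2, 0) -> (S2, a)
  (S2, 0) -> (S2, a)
  (S2, 1) -> (S2, b)

"aabaab"


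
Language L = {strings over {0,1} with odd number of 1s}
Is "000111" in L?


count('1') = 3; 3 mod 2 = 1

Yes, "000111" is in L


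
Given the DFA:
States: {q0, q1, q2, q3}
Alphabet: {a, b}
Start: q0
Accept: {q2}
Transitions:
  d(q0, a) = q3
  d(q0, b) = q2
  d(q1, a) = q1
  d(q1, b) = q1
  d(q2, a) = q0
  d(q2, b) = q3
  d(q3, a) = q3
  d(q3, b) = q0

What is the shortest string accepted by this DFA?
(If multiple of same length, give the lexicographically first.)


BFS by string length (lex-first path to each state shown):
  len 0: q0<-""
  len 1: q2<-"b", q3<-"a"
Found accept state at length 1.

"b"


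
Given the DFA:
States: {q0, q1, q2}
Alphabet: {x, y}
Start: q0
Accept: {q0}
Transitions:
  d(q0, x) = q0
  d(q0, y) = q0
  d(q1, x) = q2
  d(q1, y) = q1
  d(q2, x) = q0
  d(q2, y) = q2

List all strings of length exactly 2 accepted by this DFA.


All strings of length 2: 4 total
Accepted: 4

"xx", "xy", "yx", "yy"


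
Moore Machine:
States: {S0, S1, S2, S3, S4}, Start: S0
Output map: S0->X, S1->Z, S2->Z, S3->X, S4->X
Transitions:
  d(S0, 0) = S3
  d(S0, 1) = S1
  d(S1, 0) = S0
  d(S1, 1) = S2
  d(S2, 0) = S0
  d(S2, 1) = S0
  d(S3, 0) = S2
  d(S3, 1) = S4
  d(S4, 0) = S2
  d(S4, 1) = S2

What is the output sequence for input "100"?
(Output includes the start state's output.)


Start: S0 (output X)
  --1--> S1 (output Z)
  --0--> S0 (output X)
  --0--> S3 (output X)

"XZXX"


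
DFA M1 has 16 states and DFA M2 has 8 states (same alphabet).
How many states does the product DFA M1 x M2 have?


Product construction pairs every M1 state with every M2 state.
16 * 8 = 128

128


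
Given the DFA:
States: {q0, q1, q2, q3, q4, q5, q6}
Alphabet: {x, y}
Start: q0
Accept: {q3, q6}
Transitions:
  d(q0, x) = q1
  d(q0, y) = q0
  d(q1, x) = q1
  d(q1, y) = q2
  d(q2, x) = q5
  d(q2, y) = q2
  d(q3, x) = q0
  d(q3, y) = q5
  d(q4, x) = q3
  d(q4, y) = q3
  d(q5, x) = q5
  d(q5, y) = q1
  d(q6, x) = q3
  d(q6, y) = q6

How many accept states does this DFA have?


Accept states listed: {q3, q6}
Counting: q3(1) q6(2)

2


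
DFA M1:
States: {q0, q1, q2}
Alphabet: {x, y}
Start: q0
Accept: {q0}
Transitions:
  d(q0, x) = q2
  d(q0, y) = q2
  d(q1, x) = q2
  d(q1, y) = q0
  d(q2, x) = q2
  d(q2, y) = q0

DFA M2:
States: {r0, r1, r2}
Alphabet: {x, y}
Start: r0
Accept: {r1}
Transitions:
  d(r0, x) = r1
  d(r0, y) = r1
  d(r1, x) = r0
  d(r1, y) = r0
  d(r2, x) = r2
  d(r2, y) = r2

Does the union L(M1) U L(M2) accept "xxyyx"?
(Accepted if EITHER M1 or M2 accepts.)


M1: final=q2 accepted=False
M2: final=r1 accepted=True

Yes, union accepts


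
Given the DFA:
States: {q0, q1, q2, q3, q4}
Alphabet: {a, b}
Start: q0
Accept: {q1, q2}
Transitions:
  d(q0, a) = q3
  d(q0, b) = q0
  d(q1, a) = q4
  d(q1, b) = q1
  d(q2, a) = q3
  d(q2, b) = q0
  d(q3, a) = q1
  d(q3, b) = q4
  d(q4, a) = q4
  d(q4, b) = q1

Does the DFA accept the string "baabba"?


Trace: q0 -> q0 -> q3 -> q1 -> q1 -> q1 -> q4
Final state: q4
Accept states: {q1, q2}

No, rejected (final state q4 is not an accept state)


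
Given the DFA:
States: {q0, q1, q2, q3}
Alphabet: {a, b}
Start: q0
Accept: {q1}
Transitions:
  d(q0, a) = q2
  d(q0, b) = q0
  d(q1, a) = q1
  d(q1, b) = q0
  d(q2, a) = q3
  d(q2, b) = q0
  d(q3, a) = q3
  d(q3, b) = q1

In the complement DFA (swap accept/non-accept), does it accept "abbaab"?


Trace: q0 -> q2 -> q0 -> q0 -> q2 -> q3 -> q1
Final: q1
Original accept: {q1}
Complement: q1 is in original accept

No, complement rejects (original accepts)


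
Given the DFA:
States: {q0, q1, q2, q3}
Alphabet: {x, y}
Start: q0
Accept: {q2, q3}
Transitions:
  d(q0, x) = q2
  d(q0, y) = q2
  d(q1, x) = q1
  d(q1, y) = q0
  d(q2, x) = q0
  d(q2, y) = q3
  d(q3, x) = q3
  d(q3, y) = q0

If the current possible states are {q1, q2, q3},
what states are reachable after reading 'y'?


Apply transition on 'y' from each current state:
  d(q1, y) = q0
  d(q2, y) = q3
  d(q3, y) = q0

{q0, q3}


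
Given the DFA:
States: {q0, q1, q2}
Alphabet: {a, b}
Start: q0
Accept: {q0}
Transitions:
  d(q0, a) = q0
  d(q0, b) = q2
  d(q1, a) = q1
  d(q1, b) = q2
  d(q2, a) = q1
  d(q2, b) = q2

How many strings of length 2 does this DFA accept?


Enumerating all length-2 strings:
  "aa" -> q0 [accept]
  "ab" -> q2 [reject]
  "ba" -> q1 [reject]
  "bb" -> q2 [reject]

1 out of 4


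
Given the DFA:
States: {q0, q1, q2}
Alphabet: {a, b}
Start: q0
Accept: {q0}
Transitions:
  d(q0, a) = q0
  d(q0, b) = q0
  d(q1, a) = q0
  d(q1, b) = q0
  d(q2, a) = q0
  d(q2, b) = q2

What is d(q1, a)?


Looking up transition d(q1, a)

q0


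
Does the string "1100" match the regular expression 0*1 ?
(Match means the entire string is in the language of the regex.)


|string| = 4; first = '1'; last = '0'

No, "1100" does not match 0*1


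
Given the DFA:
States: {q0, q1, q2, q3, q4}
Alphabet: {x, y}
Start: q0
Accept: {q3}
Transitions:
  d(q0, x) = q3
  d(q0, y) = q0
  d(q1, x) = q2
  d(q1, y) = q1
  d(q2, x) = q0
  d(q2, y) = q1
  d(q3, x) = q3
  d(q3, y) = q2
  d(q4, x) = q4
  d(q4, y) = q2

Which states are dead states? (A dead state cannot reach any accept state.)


Forward reachability from each state:
  q0 -> reaches accept state q3 (live)
  q1 -> reaches accept state q3 (live)
  q2 -> reaches accept state q3 (live)
  q3 -> reaches accept state q3 (live)
  q4 -> reaches accept state q3 (live)

None (all states can reach an accept state)


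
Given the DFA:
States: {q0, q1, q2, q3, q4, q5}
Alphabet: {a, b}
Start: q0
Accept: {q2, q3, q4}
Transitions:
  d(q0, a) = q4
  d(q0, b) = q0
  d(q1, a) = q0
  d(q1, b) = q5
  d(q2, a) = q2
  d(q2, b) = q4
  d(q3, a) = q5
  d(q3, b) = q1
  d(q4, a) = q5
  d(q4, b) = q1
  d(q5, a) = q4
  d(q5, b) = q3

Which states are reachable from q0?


BFS from q0:
  layer 0: {q0}
  layer 1: {q4}
  layer 2: {q1, q5}
  layer 3: {q3}

{q0, q1, q3, q4, q5}


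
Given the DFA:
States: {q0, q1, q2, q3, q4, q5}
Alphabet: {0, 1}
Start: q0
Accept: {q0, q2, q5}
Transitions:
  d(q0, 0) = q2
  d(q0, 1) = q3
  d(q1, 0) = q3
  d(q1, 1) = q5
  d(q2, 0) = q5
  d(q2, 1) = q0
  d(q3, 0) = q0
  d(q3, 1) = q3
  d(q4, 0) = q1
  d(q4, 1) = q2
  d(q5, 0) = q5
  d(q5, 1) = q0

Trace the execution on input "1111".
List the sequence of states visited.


Input: 1111
d(q0, 1) = q3
d(q3, 1) = q3
d(q3, 1) = q3
d(q3, 1) = q3


q0 -> q3 -> q3 -> q3 -> q3


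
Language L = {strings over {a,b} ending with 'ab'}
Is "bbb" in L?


last two symbols = 'bb'

No, "bbb" is not in L


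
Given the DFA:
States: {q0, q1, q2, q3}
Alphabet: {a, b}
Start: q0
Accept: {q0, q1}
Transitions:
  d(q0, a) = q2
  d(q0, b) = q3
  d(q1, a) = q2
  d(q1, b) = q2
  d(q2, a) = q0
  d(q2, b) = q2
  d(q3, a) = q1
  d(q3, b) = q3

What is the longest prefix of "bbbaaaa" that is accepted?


Run the DFA, marking each prefix where the state is accepting:
  "" -> q0 [accept]
  "b" -> q3 [reject]
  "bb" -> q3 [reject]
  "bbb" -> q3 [reject]
  "bbba" -> q1 [accept]
  "bbbaa" -> q2 [reject]
  "bbbaaa" -> q0 [accept]
  "bbbaaaa" -> q2 [reject]

"bbbaaa"


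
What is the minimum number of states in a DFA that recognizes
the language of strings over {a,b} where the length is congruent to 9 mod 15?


States track (length) mod 15.
Need 15 states: one per remainder 0..14; accept = remainder 9.

15


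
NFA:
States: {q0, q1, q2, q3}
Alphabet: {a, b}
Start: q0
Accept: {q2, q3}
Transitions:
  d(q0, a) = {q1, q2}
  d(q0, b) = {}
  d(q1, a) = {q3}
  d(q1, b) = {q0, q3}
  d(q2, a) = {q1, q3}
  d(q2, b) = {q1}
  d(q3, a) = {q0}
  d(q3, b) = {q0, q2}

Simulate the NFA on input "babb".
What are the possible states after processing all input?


Start: {q0}
  --b--> {}
  --a--> {}
  --b--> {}
  --b--> {}

{} (empty set, no valid transitions)


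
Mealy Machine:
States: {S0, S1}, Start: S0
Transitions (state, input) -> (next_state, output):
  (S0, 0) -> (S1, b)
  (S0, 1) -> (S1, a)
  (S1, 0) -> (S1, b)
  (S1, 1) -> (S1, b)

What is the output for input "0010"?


Step-by-step:
  (S0, 0) -> (S1, b)
  (S1, 0) -> (S1, b)
  (S1, 1) -> (S1, b)
  (S1, 0) -> (S1, b)

"bbbb"


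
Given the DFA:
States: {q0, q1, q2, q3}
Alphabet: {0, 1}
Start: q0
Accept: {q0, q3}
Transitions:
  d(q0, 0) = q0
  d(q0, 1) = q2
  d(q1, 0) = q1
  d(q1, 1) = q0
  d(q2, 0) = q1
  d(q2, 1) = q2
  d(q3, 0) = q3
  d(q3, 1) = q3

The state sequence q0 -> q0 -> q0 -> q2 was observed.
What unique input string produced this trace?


Trace back each transition to find the symbol:
  q0 --[0]--> q0
  q0 --[0]--> q0
  q0 --[1]--> q2

"001"


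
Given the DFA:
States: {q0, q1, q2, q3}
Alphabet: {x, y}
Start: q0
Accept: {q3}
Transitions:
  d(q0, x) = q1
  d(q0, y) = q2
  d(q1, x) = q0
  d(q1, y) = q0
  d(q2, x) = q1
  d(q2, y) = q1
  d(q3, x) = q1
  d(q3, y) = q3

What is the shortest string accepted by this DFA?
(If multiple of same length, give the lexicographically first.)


BFS by string length (lex-first path to each state shown):
  len 0: q0<-""
  len 1: q1<-"x", q2<-"y"
  len 2: q0<-"xx", q1<-"yx"
  len 3: q0<-"yxx", q1<-"xxx", q2<-"xxy"
  len 4: q0<-"xxxx", q1<-"xxyx", q2<-"yxxy"
  len 5: q0<-"xxyxx", q1<-"xxxxx", q2<-"xxxxy"
  len 6: q0<-"xxxxxx", q1<-"xxxxyx", q2<-"xxyxxy"
  len 7: q0<-"xxxxyxx", q1<-"xxxxxxx", q2<-"xxxxxxy"
  len 8: q0<-"xxxxxxxx", q1<-"xxxxxxyx", q2<-"xxxxyxxy"

No string accepted (empty language)


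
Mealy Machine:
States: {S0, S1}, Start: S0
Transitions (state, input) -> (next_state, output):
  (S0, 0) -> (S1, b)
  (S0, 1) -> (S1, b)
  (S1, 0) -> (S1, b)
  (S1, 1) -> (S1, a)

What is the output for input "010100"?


Step-by-step:
  (S0, 0) -> (S1, b)
  (S1, 1) -> (S1, a)
  (S1, 0) -> (S1, b)
  (S1, 1) -> (S1, a)
  (S1, 0) -> (S1, b)
  (S1, 0) -> (S1, b)

"bababb"


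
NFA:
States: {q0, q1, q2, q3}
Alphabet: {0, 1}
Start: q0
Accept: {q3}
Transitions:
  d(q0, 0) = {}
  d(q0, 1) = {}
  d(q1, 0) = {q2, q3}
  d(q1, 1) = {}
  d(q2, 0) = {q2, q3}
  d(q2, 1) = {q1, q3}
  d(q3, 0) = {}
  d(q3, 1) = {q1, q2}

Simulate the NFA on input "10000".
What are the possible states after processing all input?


Start: {q0}
  --1--> {}
  --0--> {}
  --0--> {}
  --0--> {}
  --0--> {}

{} (empty set, no valid transitions)


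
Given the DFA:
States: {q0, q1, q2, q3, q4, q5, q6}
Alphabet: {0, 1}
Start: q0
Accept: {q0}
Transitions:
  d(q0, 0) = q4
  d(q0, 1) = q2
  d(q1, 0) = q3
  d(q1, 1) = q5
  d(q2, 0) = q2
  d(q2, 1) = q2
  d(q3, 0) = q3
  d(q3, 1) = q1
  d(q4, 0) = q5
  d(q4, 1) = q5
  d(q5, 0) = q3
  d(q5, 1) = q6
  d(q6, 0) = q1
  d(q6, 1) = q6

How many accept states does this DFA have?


Accept states listed: {q0}
Counting: q0(1)

1


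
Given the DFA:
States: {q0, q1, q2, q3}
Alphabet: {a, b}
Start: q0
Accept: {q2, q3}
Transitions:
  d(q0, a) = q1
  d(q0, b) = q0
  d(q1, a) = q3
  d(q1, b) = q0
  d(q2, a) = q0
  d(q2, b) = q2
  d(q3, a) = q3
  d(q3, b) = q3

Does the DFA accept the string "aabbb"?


Trace: q0 -> q1 -> q3 -> q3 -> q3 -> q3
Final state: q3
Accept states: {q2, q3}

Yes, accepted (final state q3 is an accept state)


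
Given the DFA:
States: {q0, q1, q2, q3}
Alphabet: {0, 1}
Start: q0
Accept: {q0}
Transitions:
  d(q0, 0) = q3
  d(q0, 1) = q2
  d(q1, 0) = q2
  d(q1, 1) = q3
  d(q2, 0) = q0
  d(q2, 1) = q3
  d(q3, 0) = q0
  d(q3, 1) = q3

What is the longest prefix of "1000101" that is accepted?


Run the DFA, marking each prefix where the state is accepting:
  "" -> q0 [accept]
  "1" -> q2 [reject]
  "10" -> q0 [accept]
  "100" -> q3 [reject]
  "1000" -> q0 [accept]
  "10001" -> q2 [reject]
  "100010" -> q0 [accept]
  "1000101" -> q2 [reject]

"100010"


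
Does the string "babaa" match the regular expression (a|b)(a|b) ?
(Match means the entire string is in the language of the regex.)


|string| = 5; first = 'b'; last = 'a'

No, "babaa" does not match (a|b)(a|b)


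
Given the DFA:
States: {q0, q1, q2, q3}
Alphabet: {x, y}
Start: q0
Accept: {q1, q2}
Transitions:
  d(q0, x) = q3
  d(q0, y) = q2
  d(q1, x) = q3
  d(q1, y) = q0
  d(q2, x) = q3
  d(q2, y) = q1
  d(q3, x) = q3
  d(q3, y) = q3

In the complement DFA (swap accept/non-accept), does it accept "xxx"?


Trace: q0 -> q3 -> q3 -> q3
Final: q3
Original accept: {q1, q2}
Complement: q3 is not in original accept

Yes, complement accepts (original rejects)


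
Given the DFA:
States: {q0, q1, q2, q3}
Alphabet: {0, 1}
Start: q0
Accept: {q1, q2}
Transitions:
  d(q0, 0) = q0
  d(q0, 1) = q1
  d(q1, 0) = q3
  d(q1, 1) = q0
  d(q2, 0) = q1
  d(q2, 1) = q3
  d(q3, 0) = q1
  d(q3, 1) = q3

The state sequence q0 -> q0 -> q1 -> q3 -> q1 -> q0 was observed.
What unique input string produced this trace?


Trace back each transition to find the symbol:
  q0 --[0]--> q0
  q0 --[1]--> q1
  q1 --[0]--> q3
  q3 --[0]--> q1
  q1 --[1]--> q0

"01001"


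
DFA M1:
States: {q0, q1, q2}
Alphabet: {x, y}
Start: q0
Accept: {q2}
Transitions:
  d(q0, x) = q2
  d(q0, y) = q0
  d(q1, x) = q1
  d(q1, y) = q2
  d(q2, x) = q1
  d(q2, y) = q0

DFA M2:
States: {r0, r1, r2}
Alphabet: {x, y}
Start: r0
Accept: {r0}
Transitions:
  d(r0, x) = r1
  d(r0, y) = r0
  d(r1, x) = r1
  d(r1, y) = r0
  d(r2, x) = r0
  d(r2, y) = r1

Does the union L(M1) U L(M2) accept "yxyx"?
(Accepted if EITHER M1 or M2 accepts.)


M1: final=q2 accepted=True
M2: final=r1 accepted=False

Yes, union accepts


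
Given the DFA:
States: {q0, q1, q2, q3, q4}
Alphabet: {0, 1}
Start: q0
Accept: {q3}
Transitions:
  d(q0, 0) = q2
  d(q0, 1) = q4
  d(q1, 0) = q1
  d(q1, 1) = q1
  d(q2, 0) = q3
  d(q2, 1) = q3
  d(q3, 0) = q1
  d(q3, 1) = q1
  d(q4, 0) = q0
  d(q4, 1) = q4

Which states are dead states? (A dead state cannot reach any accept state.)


Forward reachability from each state:
  q0 -> reaches accept state q3 (live)
  q1 -> reaches {q1}, no accept state (dead)
  q2 -> reaches accept state q3 (live)
  q3 -> reaches accept state q3 (live)
  q4 -> reaches accept state q3 (live)

{q1}


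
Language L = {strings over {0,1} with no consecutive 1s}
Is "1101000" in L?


'11' occurs at index 0

No, "1101000" is not in L


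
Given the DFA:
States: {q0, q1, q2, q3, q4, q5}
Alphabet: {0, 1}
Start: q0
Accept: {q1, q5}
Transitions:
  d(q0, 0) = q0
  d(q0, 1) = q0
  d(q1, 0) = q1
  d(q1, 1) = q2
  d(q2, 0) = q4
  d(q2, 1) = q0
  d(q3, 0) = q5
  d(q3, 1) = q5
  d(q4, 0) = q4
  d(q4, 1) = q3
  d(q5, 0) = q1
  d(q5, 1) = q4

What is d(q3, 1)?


Looking up transition d(q3, 1)

q5


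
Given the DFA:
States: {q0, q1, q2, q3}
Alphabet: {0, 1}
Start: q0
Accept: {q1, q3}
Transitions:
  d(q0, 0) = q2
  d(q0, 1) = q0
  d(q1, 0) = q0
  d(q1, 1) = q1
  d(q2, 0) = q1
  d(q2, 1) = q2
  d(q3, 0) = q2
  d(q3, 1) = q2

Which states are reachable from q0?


BFS from q0:
  layer 0: {q0}
  layer 1: {q2}
  layer 2: {q1}

{q0, q1, q2}


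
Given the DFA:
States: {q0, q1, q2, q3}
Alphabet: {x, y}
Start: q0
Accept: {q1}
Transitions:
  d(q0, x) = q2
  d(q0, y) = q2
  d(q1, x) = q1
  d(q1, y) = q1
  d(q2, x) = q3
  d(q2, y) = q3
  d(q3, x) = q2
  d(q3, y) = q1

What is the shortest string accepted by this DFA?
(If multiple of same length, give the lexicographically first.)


BFS by string length (lex-first path to each state shown):
  len 0: q0<-""
  len 1: q2<-"x"
  len 2: q3<-"xx"
  len 3: q1<-"xxy", q2<-"xxx"
Found accept state at length 3.

"xxy"


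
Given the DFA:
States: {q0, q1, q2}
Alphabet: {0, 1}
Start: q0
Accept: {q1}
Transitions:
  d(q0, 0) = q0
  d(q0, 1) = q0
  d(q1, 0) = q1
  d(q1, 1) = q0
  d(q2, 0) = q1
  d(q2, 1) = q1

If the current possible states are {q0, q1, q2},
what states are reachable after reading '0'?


Apply transition on '0' from each current state:
  d(q0, 0) = q0
  d(q1, 0) = q1
  d(q2, 0) = q1

{q0, q1}


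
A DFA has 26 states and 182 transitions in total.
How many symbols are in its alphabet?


Each state has exactly one transition per symbol.
|alphabet| = transitions / states = 182 / 26 = 7

7


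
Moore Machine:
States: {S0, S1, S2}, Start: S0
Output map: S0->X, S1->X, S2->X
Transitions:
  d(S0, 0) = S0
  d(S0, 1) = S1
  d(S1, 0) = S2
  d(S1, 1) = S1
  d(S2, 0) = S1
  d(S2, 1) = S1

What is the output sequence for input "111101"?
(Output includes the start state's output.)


Start: S0 (output X)
  --1--> S1 (output X)
  --1--> S1 (output X)
  --1--> S1 (output X)
  --1--> S1 (output X)
  --0--> S2 (output X)
  --1--> S1 (output X)

"XXXXXXX"


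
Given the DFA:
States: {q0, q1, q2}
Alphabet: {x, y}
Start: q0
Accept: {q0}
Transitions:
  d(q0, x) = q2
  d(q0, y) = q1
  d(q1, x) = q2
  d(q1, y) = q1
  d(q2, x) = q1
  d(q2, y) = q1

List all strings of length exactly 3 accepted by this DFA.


All strings of length 3: 8 total
Accepted: 0

None


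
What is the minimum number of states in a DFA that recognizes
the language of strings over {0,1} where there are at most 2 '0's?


States: count = 0, 1, ..., 2 (all accepting; 3 states), plus a dead state for count > 2.
Total: 3 + 1 = 4.

4


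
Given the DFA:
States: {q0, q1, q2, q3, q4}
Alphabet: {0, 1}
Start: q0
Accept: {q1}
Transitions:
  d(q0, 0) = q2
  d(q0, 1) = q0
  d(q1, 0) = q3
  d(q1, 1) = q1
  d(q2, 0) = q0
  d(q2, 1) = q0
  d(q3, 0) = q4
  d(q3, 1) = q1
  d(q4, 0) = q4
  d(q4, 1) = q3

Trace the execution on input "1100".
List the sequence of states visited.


Input: 1100
d(q0, 1) = q0
d(q0, 1) = q0
d(q0, 0) = q2
d(q2, 0) = q0


q0 -> q0 -> q0 -> q2 -> q0


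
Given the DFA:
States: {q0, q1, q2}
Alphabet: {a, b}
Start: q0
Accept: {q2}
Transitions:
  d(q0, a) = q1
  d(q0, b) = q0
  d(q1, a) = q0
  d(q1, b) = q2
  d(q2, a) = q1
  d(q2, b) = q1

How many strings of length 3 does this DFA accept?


Enumerating all length-3 strings:
  "aaa" -> q1 [reject]
  "aab" -> q0 [reject]
  "aba" -> q1 [reject]
  "abb" -> q1 [reject]
  "baa" -> q0 [reject]
  "bab" -> q2 [accept]
  "bba" -> q1 [reject]
  "bbb" -> q0 [reject]

1 out of 8


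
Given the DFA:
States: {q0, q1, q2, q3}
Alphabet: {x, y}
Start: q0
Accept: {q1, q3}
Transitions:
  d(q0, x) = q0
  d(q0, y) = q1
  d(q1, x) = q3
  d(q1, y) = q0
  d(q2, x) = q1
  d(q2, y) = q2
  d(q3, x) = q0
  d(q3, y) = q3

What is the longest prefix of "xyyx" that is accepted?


Run the DFA, marking each prefix where the state is accepting:
  "" -> q0 [reject]
  "x" -> q0 [reject]
  "xy" -> q1 [accept]
  "xyy" -> q0 [reject]
  "xyyx" -> q0 [reject]

"xy"


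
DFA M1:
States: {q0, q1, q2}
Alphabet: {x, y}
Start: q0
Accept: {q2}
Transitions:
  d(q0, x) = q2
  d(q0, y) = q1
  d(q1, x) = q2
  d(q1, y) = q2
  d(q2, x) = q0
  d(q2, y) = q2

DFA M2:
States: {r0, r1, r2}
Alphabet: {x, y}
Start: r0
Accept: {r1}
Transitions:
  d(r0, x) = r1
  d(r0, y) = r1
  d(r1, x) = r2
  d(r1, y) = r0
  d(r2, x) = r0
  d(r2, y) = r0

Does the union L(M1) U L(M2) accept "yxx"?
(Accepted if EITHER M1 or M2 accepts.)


M1: final=q0 accepted=False
M2: final=r0 accepted=False

No, union rejects (neither accepts)


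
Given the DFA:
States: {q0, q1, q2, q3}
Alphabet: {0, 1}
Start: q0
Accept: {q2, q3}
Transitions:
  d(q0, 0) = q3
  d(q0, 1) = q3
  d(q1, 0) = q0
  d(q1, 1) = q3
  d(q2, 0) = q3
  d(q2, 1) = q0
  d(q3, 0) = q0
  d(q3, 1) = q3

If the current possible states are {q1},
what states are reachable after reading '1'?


Apply transition on '1' from each current state:
  d(q1, 1) = q3

{q3}


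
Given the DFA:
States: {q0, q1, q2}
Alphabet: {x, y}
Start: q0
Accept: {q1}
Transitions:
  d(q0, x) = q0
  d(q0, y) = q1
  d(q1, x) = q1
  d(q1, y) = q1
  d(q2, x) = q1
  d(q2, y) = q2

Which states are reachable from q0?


BFS from q0:
  layer 0: {q0}
  layer 1: {q1}

{q0, q1}


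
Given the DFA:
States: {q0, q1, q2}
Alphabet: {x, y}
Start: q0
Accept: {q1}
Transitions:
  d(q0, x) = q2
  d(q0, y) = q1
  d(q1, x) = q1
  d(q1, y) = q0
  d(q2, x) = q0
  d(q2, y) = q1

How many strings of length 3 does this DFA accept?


Enumerating all length-3 strings:
  "xxx" -> q2 [reject]
  "xxy" -> q1 [accept]
  "xyx" -> q1 [accept]
  "xyy" -> q0 [reject]
  "yxx" -> q1 [accept]
  "yxy" -> q0 [reject]
  "yyx" -> q2 [reject]
  "yyy" -> q1 [accept]

4 out of 8


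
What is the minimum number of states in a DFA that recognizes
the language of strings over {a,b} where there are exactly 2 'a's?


States: count = 0, 1, ..., 2 (that's 3 states), plus a dead state for count > 2.
Total: 3 + 1 = 4. Accept = count-2 state.

4


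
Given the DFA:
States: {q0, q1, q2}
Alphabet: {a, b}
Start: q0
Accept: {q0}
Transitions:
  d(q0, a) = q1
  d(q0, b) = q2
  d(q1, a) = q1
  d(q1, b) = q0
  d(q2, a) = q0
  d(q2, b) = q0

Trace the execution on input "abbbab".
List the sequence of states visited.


Input: abbbab
d(q0, a) = q1
d(q1, b) = q0
d(q0, b) = q2
d(q2, b) = q0
d(q0, a) = q1
d(q1, b) = q0


q0 -> q1 -> q0 -> q2 -> q0 -> q1 -> q0


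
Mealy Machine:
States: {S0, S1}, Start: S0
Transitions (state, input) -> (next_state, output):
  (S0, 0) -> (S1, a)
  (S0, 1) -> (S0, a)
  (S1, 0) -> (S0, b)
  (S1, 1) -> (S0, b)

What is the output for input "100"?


Step-by-step:
  (S0, 1) -> (S0, a)
  (S0, 0) -> (S1, a)
  (S1, 0) -> (S0, b)

"aab"


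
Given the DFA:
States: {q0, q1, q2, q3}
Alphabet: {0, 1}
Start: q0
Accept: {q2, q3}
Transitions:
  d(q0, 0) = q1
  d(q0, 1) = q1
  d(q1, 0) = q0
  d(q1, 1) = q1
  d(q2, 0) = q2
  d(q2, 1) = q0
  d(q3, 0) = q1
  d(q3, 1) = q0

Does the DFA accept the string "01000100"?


Trace: q0 -> q1 -> q1 -> q0 -> q1 -> q0 -> q1 -> q0 -> q1
Final state: q1
Accept states: {q2, q3}

No, rejected (final state q1 is not an accept state)


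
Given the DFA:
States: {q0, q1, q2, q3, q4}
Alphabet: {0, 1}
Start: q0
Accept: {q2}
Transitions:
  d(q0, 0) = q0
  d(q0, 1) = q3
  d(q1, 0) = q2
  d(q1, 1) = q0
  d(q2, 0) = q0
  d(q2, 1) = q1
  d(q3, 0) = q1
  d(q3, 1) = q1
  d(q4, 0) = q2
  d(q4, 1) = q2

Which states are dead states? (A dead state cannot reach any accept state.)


Forward reachability from each state:
  q0 -> reaches accept state q2 (live)
  q1 -> reaches accept state q2 (live)
  q2 -> reaches accept state q2 (live)
  q3 -> reaches accept state q2 (live)
  q4 -> reaches accept state q2 (live)

None (all states can reach an accept state)


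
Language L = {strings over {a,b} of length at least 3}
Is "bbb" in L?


length = 3

Yes, "bbb" is in L


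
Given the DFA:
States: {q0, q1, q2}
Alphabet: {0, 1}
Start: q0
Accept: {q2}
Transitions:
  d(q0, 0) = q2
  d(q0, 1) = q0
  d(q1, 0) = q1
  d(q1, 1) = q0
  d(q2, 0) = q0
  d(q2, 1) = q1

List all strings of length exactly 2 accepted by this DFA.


All strings of length 2: 4 total
Accepted: 1

"10"


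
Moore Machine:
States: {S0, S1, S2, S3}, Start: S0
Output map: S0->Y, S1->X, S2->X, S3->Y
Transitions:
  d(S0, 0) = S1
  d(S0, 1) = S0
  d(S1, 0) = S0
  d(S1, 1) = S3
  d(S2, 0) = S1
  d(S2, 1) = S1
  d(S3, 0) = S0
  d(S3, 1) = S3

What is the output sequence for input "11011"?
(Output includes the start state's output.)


Start: S0 (output Y)
  --1--> S0 (output Y)
  --1--> S0 (output Y)
  --0--> S1 (output X)
  --1--> S3 (output Y)
  --1--> S3 (output Y)

"YYYXYY"


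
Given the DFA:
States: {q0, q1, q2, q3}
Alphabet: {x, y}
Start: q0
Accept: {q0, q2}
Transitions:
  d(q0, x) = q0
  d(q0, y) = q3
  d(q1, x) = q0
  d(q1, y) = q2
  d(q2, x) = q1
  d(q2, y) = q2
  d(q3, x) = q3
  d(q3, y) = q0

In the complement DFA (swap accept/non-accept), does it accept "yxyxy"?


Trace: q0 -> q3 -> q3 -> q0 -> q0 -> q3
Final: q3
Original accept: {q0, q2}
Complement: q3 is not in original accept

Yes, complement accepts (original rejects)


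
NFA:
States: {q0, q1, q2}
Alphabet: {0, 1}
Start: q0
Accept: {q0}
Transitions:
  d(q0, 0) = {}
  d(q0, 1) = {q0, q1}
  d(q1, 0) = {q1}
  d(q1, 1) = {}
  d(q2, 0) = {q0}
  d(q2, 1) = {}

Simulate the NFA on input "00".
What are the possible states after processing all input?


Start: {q0}
  --0--> {}
  --0--> {}

{} (empty set, no valid transitions)


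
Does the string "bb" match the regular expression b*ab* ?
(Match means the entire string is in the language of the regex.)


|string| = 2; first = 'b'; last = 'b'

No, "bb" does not match b*ab*


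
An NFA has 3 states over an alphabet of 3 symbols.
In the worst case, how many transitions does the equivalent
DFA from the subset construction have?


Subset construction: one DFA state per subset of NFA states = 2^3 = 8 states.
Each DFA state has 3 outgoing transitions: 8 * 3 = 24

24
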